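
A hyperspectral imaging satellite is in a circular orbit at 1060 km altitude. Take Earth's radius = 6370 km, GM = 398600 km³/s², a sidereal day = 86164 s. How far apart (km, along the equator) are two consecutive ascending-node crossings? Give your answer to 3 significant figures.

2960 km

Semi-major axis a = 6370 + 1060 = 7430 km. Period T = 2π√(a³/μ) = 2π√(7430³/398600) = 6373.7 s = 106.23 min.
During one orbit Earth rotates (6373.7 / 86164) × 360° = 26.63°.
At the equator that is 26.63° × (2π·6370/360) km/° = 26.63 × 111.2 = 2961 km.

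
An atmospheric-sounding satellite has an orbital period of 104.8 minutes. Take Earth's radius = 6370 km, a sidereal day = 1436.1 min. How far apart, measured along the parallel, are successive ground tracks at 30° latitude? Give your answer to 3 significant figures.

T = 104.8 min = 6288.0 s.
Node shift per orbit = (6288.0/86166) × 360° = 26.27°.
Equatorial spacing = 26.27 × 111.2 km/° = 2921 km.
At 30° latitude, spacing = 2921 × cos(30°) = 2529 km.

2530 km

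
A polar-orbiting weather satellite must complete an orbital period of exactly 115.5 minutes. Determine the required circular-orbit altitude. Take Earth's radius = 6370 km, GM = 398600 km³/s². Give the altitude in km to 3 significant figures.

T = 115.5 min = 6930.0 s.
From T = 2π√(a³/μ): a = (μ T²/4π²)^(1/3) = (398600 × 6930.0² / 4π²)^(1/3) = 7856 km.
Altitude h = a − R = 7856 − 6370 = 1486 km.

1490 km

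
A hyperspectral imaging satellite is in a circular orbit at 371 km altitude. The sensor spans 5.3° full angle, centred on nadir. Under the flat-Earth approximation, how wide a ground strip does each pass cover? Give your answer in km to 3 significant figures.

Half-angle = 5.3°/2 = 2.65°.
Swath width ≈ 2h·tan(θ/2) = 2 × 371 × tan(2.65°) = 34.3 km.

34.3 km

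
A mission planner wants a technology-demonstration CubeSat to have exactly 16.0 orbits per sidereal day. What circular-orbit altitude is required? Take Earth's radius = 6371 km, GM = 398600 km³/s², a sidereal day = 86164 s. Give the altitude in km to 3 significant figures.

Required period T = 86164 / 16.0 = 5385.2 s.
From T = 2π√(a³/μ): a = (μ T²/4π²)^(1/3) = (398600 × 5385.2² / 4π²)^(1/3) = 6640 km.
Altitude h = a − R = 6640 − 6371 = 269 km.

269 km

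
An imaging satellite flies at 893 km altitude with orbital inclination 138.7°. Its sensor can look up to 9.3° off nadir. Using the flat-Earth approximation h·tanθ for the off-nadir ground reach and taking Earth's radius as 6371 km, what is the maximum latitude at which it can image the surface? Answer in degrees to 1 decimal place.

42.6°

Retrograde orbit: the ground track reaches ±(180° − i) = ±(180 − 138.7) = ±41.3°.
Sensor half-swath on the ground ≈ 893·tan(9.3°) = 146 km = 1.32° of latitude.
Maximum observable latitude ≈ 41.3 + 1.32 = 42.6°.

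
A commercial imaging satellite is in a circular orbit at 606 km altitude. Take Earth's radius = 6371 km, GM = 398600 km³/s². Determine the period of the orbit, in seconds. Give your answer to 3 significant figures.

Semi-major axis a = 6371 + 606 = 6977 km. Period T = 2π√(a³/μ) = 2π√(6977³/398600) = 5799.8 s = 96.66 min.

5800 seconds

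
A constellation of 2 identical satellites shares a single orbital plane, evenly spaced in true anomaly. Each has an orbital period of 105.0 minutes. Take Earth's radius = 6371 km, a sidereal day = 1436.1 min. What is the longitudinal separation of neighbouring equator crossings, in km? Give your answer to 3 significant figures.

T = 105.0 min = 6300.0 s.
Single-satellite node shift = (6300.0/86166) × 360° = 26.32°.
With 2 satellites evenly phased, successive equator crossings are 26.32/2 = 13.161° apart.
That is 13.161 × 111.2 = 1463 km at the equator.

1460 km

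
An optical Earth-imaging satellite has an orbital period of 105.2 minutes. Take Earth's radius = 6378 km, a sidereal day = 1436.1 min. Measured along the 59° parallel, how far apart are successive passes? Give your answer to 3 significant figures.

1510 km

T = 105.2 min = 6312.0 s.
Node shift per orbit = (6312.0/86166) × 360° = 26.37°.
Equatorial spacing = 26.37 × 111.3 km/° = 2936 km.
At 59° latitude, spacing = 2936 × cos(59°) = 1512 km.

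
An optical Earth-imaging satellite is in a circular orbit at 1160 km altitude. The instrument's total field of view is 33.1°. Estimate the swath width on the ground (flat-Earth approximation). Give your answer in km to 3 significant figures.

689 km

Half-angle = 33.1°/2 = 16.55°.
Swath width ≈ 2h·tan(θ/2) = 2 × 1160 × tan(16.55°) = 689.4 km.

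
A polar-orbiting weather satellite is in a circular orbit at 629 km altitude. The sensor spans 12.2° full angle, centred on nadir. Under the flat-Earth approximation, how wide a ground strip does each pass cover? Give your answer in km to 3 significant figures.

Half-angle = 12.2°/2 = 6.1°.
Swath width ≈ 2h·tan(θ/2) = 2 × 629 × tan(6.1°) = 134.4 km.

134 km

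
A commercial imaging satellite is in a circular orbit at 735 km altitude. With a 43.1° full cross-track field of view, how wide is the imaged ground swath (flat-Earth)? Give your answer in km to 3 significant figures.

Half-angle = 43.1°/2 = 21.55°.
Swath width ≈ 2h·tan(θ/2) = 2 × 735 × tan(21.55°) = 580.5 km.

581 km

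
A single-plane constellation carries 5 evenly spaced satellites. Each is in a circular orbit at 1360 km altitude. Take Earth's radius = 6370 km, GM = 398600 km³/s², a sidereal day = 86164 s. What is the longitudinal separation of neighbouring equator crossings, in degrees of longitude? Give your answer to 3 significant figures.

Semi-major axis a = 6370 + 1360 = 7730 km. Period T = 2π√(a³/μ) = 2π√(7730³/398600) = 6763.6 s = 112.73 min.
Single-satellite node shift = (6763.6/86164) × 360° = 28.26°.
With 5 satellites evenly phased, successive equator crossings are 28.26/5 = 5.652° apart.

5.65°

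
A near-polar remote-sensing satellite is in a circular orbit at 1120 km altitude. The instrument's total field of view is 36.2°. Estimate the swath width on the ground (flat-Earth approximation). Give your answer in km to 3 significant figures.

732 km

Half-angle = 36.2°/2 = 18.1°.
Swath width ≈ 2h·tan(θ/2) = 2 × 1120 × tan(18.1°) = 732.1 km.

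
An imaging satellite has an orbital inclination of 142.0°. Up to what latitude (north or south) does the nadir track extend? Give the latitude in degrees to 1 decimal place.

38.0°

Retrograde orbit: the ground track reaches ±(180° − i) = ±(180 − 142.0) = ±38.0°.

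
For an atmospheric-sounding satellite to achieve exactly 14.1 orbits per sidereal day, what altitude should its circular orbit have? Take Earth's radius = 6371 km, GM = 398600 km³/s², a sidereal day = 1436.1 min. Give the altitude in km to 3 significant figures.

Required period T = 86166 / 14.1 = 6111.1 s.
From T = 2π√(a³/μ): a = (μ T²/4π²)^(1/3) = (398600 × 6111.1² / 4π²)^(1/3) = 7224 km.
Altitude h = a − R = 7224 − 6371 = 853 km.

853 km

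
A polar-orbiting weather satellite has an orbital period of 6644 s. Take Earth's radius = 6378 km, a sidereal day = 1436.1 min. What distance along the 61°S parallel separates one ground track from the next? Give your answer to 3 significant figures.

1500 km

Node shift per orbit = (6644.0/86166) × 360° = 27.76°.
Equatorial spacing = 27.76 × 111.3 km/° = 3090 km.
At 61° latitude, spacing = 3090 × cos(61°) = 1498 km.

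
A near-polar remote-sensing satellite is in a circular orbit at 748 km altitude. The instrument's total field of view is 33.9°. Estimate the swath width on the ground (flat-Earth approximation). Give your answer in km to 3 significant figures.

456 km

Half-angle = 33.9°/2 = 16.95°.
Swath width ≈ 2h·tan(θ/2) = 2 × 748 × tan(16.95°) = 455.9 km.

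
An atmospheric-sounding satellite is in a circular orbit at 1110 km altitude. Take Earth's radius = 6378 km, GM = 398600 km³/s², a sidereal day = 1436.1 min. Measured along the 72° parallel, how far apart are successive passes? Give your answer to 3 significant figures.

927 km

Semi-major axis a = 6378 + 1110 = 7488 km. Period T = 2π√(a³/μ) = 2π√(7488³/398600) = 6448.5 s = 107.48 min.
Node shift per orbit = (6448.5/86166) × 360° = 26.94°.
Equatorial spacing = 26.94 × 111.3 km/° = 2999 km.
At 72° latitude, spacing = 2999 × cos(72°) = 927 km.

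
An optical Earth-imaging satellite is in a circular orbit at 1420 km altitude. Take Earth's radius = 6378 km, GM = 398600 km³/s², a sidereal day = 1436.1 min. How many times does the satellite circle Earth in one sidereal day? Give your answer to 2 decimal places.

Semi-major axis a = 6378 + 1420 = 7798 km. Period T = 2π√(a³/μ) = 2π√(7798³/398600) = 6853.1 s = 114.22 min.
Orbits per sidereal day = 86166 / 6853.1 = 12.573.

12.57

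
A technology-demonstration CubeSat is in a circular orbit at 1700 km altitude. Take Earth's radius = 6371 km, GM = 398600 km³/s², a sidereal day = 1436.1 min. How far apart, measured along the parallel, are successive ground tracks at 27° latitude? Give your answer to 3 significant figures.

Semi-major axis a = 6371 + 1700 = 8071 km. Period T = 2π√(a³/μ) = 2π√(8071³/398600) = 7216.1 s = 120.27 min.
Node shift per orbit = (7216.1/86166) × 360° = 30.15°.
Equatorial spacing = 30.15 × 111.2 km/° = 3352 km.
At 27° latitude, spacing = 3352 × cos(27°) = 2987 km.

2990 km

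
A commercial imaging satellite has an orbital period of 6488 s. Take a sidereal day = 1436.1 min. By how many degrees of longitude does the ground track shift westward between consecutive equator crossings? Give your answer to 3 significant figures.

During one orbit Earth rotates (6488.0 / 86166) × 360° = 27.11°.

27.1°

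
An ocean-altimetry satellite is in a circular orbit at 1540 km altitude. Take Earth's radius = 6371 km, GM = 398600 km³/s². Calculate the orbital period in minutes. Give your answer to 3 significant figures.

117 min

Semi-major axis a = 6371 + 1540 = 7911 km. Period T = 2π√(a³/μ) = 2π√(7911³/398600) = 7002.6 s = 116.71 min.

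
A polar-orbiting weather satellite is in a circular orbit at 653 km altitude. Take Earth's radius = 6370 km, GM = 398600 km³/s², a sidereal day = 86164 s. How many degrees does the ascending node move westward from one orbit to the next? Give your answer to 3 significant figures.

Semi-major axis a = 6370 + 653 = 7023 km. Period T = 2π√(a³/μ) = 2π√(7023³/398600) = 5857.3 s = 97.62 min.
During one orbit Earth rotates (5857.3 / 86164) × 360° = 24.47°.

24.5°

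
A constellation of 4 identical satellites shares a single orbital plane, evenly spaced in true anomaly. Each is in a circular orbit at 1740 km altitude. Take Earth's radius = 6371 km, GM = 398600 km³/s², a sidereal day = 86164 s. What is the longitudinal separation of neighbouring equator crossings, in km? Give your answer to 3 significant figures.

844 km

Semi-major axis a = 6371 + 1740 = 8111 km. Period T = 2π√(a³/μ) = 2π√(8111³/398600) = 7269.8 s = 121.16 min.
Single-satellite node shift = (7269.8/86164) × 360° = 30.37°.
With 4 satellites evenly phased, successive equator crossings are 30.37/4 = 7.593° apart.
That is 7.593 × 111.2 = 844 km at the equator.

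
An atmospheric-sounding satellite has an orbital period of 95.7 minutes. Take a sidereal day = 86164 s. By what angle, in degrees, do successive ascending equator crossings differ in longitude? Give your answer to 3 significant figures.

24.0°

T = 95.7 min = 5742.0 s.
During one orbit Earth rotates (5742.0 / 86164) × 360° = 23.99°.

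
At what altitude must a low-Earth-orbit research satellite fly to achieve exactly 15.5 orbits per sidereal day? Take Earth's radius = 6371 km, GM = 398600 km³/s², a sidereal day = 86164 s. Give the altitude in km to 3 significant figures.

411 km

Required period T = 86164 / 15.5 = 5559.0 s.
From T = 2π√(a³/μ): a = (μ T²/4π²)^(1/3) = (398600 × 5559.0² / 4π²)^(1/3) = 6782 km.
Altitude h = a − R = 6782 − 6371 = 411 km.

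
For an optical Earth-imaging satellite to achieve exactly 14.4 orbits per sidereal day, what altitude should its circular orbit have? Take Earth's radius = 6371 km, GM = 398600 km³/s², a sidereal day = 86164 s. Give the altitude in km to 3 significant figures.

Required period T = 86164 / 14.4 = 5983.6 s.
From T = 2π√(a³/μ): a = (μ T²/4π²)^(1/3) = (398600 × 5983.6² / 4π²)^(1/3) = 7124 km.
Altitude h = a − R = 7124 − 6371 = 753 km.

753 km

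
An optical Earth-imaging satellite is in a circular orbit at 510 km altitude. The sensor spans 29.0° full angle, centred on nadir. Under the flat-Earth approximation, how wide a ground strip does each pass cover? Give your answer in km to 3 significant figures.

264 km

Half-angle = 29.0°/2 = 14.5°.
Swath width ≈ 2h·tan(θ/2) = 2 × 510 × tan(14.5°) = 263.8 km.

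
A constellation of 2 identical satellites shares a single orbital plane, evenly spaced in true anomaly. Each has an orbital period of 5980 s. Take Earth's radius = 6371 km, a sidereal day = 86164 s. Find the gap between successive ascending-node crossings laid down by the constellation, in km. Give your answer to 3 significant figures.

1390 km

Single-satellite node shift = (5980.0/86164) × 360° = 24.98°.
With 2 satellites evenly phased, successive equator crossings are 24.98/2 = 12.492° apart.
That is 12.492 × 111.2 = 1389 km at the equator.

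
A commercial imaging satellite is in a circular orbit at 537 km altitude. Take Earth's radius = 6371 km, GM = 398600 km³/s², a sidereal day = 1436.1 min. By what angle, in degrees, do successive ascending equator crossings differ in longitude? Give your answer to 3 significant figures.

Semi-major axis a = 6371 + 537 = 6908 km. Period T = 2π√(a³/μ) = 2π√(6908³/398600) = 5714.0 s = 95.23 min.
During one orbit Earth rotates (5714.0 / 86166) × 360° = 23.87°.

23.9°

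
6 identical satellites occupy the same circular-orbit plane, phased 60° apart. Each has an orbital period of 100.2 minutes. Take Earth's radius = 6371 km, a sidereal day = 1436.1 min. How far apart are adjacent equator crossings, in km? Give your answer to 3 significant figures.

465 km

T = 100.2 min = 6012.0 s.
Single-satellite node shift = (6012.0/86166) × 360° = 25.12°.
With 6 satellites evenly phased, successive equator crossings are 25.12/6 = 4.186° apart.
That is 4.186 × 111.2 = 465 km at the equator.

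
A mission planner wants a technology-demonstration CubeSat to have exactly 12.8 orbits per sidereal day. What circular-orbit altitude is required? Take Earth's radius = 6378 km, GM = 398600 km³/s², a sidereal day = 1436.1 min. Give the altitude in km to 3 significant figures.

Required period T = 86166 / 12.8 = 6731.7 s.
From T = 2π√(a³/μ): a = (μ T²/4π²)^(1/3) = (398600 × 6731.7² / 4π²)^(1/3) = 7706 km.
Altitude h = a − R = 7706 − 6378 = 1328 km.

1330 km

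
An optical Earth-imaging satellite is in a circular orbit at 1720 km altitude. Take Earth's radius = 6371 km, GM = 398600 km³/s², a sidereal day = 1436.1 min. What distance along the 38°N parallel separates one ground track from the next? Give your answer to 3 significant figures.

2650 km

Semi-major axis a = 6371 + 1720 = 8091 km. Period T = 2π√(a³/μ) = 2π√(8091³/398600) = 7242.9 s = 120.72 min.
Node shift per orbit = (7242.9/86166) × 360° = 30.26°.
Equatorial spacing = 30.26 × 111.2 km/° = 3365 km.
At 38° latitude, spacing = 3365 × cos(38°) = 2652 km.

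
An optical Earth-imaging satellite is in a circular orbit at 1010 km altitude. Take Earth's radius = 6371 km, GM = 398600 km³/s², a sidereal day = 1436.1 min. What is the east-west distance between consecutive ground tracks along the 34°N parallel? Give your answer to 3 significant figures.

Semi-major axis a = 6371 + 1010 = 7381 km. Period T = 2π√(a³/μ) = 2π√(7381³/398600) = 6310.8 s = 105.18 min.
Node shift per orbit = (6310.8/86166) × 360° = 26.37°.
Equatorial spacing = 26.37 × 111.2 km/° = 2932 km.
At 34° latitude, spacing = 2932 × cos(34°) = 2431 km.

2430 km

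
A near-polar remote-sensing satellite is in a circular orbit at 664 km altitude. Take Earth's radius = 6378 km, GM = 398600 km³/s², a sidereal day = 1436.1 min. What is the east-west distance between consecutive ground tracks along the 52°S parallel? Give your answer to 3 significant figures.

Semi-major axis a = 6378 + 664 = 7042 km. Period T = 2π√(a³/μ) = 2π√(7042³/398600) = 5881.1 s = 98.02 min.
Node shift per orbit = (5881.1/86166) × 360° = 24.57°.
Equatorial spacing = 24.57 × 111.3 km/° = 2735 km.
At 52° latitude, spacing = 2735 × cos(52°) = 1684 km.

1680 km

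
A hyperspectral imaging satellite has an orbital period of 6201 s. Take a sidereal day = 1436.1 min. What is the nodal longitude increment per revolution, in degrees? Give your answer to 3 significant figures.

25.9°

During one orbit Earth rotates (6201.0 / 86166) × 360° = 25.91°.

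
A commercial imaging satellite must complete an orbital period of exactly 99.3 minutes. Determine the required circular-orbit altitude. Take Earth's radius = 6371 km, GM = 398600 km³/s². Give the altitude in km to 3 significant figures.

732 km

T = 99.3 min = 5958.0 s.
From T = 2π√(a³/μ): a = (μ T²/4π²)^(1/3) = (398600 × 5958.0² / 4π²)^(1/3) = 7103 km.
Altitude h = a − R = 7103 − 6371 = 732 km.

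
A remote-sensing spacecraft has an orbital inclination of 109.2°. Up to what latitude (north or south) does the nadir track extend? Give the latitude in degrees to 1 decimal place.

70.8°

Retrograde orbit: the ground track reaches ±(180° − i) = ±(180 − 109.2) = ±70.8°.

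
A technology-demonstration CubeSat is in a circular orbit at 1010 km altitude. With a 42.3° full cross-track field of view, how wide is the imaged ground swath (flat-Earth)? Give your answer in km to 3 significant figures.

Half-angle = 42.3°/2 = 21.15°.
Swath width ≈ 2h·tan(θ/2) = 2 × 1010 × tan(21.15°) = 781.5 km.

781 km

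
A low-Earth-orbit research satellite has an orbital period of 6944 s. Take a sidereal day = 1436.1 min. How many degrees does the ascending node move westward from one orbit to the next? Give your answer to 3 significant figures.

29.0°

During one orbit Earth rotates (6944.0 / 86166) × 360° = 29.01°.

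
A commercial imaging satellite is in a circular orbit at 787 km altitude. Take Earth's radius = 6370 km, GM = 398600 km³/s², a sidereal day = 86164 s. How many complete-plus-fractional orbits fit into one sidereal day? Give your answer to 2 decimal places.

14.30

Semi-major axis a = 6370 + 787 = 7157 km. Period T = 2π√(a³/μ) = 2π√(7157³/398600) = 6025.7 s = 100.43 min.
Orbits per sidereal day = 86164 / 6025.7 = 14.299.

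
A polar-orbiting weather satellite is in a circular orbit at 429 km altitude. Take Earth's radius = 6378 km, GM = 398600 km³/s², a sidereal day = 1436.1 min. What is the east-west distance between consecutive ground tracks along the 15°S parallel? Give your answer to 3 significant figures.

Semi-major axis a = 6378 + 429 = 6807 km. Period T = 2π√(a³/μ) = 2π√(6807³/398600) = 5589.1 s = 93.15 min.
Node shift per orbit = (5589.1/86166) × 360° = 23.35°.
Equatorial spacing = 23.35 × 111.3 km/° = 2599 km.
At 15° latitude, spacing = 2599 × cos(15°) = 2511 km.

2510 km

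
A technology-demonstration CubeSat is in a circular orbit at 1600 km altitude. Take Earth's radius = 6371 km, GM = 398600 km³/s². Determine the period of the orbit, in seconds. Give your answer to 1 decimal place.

7082.4 seconds

Semi-major axis a = 6371 + 1600 = 7971 km. Period T = 2π√(a³/μ) = 2π√(7971³/398600) = 7082.4 s = 118.04 min.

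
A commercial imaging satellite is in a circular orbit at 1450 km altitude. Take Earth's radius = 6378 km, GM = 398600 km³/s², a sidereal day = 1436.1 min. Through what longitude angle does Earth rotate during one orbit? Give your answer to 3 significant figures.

Semi-major axis a = 6378 + 1450 = 7828 km. Period T = 2π√(a³/μ) = 2π√(7828³/398600) = 6892.7 s = 114.88 min.
During one orbit Earth rotates (6892.7 / 86166) × 360° = 28.80°.

28.8°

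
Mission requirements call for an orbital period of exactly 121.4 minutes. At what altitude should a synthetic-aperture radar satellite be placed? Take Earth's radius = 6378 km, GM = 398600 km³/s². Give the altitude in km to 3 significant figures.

1740 km

T = 121.4 min = 7284.0 s.
From T = 2π√(a³/μ): a = (μ T²/4π²)^(1/3) = (398600 × 7284.0² / 4π²)^(1/3) = 8122 km.
Altitude h = a − R = 8122 − 6378 = 1744 km.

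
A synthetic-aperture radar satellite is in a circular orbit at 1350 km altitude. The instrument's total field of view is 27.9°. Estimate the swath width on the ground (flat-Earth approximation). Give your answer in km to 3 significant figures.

671 km

Half-angle = 27.9°/2 = 13.95°.
Swath width ≈ 2h·tan(θ/2) = 2 × 1350 × tan(13.95°) = 670.7 km.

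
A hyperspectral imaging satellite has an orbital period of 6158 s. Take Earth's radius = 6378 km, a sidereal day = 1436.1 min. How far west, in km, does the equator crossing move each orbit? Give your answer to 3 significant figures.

2860 km

During one orbit Earth rotates (6158.0 / 86166) × 360° = 25.73°.
At the equator that is 25.73° × (2π·6378/360) km/° = 25.73 × 111.3 = 2864 km.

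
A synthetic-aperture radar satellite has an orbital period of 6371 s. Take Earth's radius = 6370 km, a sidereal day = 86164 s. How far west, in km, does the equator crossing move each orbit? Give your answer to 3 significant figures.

2960 km

During one orbit Earth rotates (6371.0 / 86164) × 360° = 26.62°.
At the equator that is 26.62° × (2π·6370/360) km/° = 26.62 × 111.2 = 2959 km.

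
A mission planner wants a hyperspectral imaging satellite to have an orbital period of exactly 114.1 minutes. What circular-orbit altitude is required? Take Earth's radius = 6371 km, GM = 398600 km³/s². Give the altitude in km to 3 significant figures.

1420 km

T = 114.1 min = 6846.0 s.
From T = 2π√(a³/μ): a = (μ T²/4π²)^(1/3) = (398600 × 6846.0² / 4π²)^(1/3) = 7793 km.
Altitude h = a − R = 7793 − 6371 = 1422 km.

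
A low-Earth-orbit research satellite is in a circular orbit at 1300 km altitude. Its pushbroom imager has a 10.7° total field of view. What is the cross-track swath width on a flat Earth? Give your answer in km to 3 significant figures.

243 km

Half-angle = 10.7°/2 = 5.35°.
Swath width ≈ 2h·tan(θ/2) = 2 × 1300 × tan(5.35°) = 243.5 km.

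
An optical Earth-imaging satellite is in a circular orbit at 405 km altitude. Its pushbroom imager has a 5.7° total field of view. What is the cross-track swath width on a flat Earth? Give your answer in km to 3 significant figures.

40.3 km

Half-angle = 5.7°/2 = 2.85°.
Swath width ≈ 2h·tan(θ/2) = 2 × 405 × tan(2.85°) = 40.3 km.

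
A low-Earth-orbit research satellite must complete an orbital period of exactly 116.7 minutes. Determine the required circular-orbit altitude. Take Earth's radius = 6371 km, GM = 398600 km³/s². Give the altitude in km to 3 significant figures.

T = 116.7 min = 7002.0 s.
From T = 2π√(a³/μ): a = (μ T²/4π²)^(1/3) = (398600 × 7002.0² / 4π²)^(1/3) = 7911 km.
Altitude h = a − R = 7911 − 6371 = 1540 km.

1540 km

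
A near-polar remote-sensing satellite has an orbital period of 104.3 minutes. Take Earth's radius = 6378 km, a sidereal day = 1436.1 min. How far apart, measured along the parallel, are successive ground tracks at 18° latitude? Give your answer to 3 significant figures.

T = 104.3 min = 6258.0 s.
Node shift per orbit = (6258.0/86166) × 360° = 26.15°.
Equatorial spacing = 26.15 × 111.3 km/° = 2910 km.
At 18° latitude, spacing = 2910 × cos(18°) = 2768 km.

2770 km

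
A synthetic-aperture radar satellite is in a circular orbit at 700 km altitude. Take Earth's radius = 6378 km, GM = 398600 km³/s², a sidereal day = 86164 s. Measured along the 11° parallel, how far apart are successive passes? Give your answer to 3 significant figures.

Semi-major axis a = 6378 + 700 = 7078 km. Period T = 2π√(a³/μ) = 2π√(7078³/398600) = 5926.2 s = 98.77 min.
Node shift per orbit = (5926.2/86164) × 360° = 24.76°.
Equatorial spacing = 24.76 × 111.3 km/° = 2756 km.
At 11° latitude, spacing = 2756 × cos(11°) = 2706 km.

2710 km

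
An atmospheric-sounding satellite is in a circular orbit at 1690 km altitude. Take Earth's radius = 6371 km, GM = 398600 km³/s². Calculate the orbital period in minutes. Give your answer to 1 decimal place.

120.0 min

Semi-major axis a = 6371 + 1690 = 8061 km. Period T = 2π√(a³/μ) = 2π√(8061³/398600) = 7202.7 s = 120.04 min.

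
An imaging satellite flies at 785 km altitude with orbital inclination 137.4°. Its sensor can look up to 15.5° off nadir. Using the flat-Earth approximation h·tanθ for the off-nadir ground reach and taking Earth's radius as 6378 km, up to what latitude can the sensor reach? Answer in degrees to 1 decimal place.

44.6°

Retrograde orbit: the ground track reaches ±(180° − i) = ±(180 − 137.4) = ±42.6°.
Sensor half-swath on the ground ≈ 785·tan(15.5°) = 218 km = 1.96° of latitude.
Maximum observable latitude ≈ 42.6 + 1.96 = 44.6°.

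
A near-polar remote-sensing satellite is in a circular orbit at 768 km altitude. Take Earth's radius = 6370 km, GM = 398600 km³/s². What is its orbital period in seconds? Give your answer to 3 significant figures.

Semi-major axis a = 6370 + 768 = 7138 km. Period T = 2π√(a³/μ) = 2π√(7138³/398600) = 6001.7 s = 100.03 min.

6000 seconds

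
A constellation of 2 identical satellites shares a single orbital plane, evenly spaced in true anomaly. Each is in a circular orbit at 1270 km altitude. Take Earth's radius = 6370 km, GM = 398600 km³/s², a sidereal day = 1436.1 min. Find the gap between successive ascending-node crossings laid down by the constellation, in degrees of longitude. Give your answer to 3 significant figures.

Semi-major axis a = 6370 + 1270 = 7640 km. Period T = 2π√(a³/μ) = 2π√(7640³/398600) = 6645.9 s = 110.76 min.
Single-satellite node shift = (6645.9/86166) × 360° = 27.77°.
With 2 satellites evenly phased, successive equator crossings are 27.77/2 = 13.883° apart.

13.9°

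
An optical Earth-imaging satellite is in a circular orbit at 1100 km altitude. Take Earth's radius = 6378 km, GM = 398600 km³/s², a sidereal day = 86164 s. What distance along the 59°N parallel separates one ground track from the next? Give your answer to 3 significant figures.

1540 km

Semi-major axis a = 6378 + 1100 = 7478 km. Period T = 2π√(a³/μ) = 2π√(7478³/398600) = 6435.6 s = 107.26 min.
Node shift per orbit = (6435.6/86164) × 360° = 26.89°.
Equatorial spacing = 26.89 × 111.3 km/° = 2993 km.
At 59° latitude, spacing = 2993 × cos(59°) = 1542 km.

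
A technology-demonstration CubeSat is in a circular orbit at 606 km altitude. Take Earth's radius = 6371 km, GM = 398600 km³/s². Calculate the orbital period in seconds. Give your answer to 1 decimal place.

5799.8 seconds

Semi-major axis a = 6371 + 606 = 6977 km. Period T = 2π√(a³/μ) = 2π√(6977³/398600) = 5799.8 s = 96.66 min.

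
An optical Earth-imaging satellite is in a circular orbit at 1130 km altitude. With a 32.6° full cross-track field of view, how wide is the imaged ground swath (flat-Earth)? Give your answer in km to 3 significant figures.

661 km

Half-angle = 32.6°/2 = 16.3°.
Swath width ≈ 2h·tan(θ/2) = 2 × 1130 × tan(16.3°) = 660.9 km.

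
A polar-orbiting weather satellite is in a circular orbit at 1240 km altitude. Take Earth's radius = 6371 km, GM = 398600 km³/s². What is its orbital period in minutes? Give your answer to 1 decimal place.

110.1 min

Semi-major axis a = 6371 + 1240 = 7611 km. Period T = 2π√(a³/μ) = 2π√(7611³/398600) = 6608.1 s = 110.13 min.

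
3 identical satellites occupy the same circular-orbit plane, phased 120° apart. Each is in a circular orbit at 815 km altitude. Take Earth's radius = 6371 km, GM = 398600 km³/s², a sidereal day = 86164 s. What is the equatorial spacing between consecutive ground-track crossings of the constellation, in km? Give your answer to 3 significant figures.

939 km

Semi-major axis a = 6371 + 815 = 7186 km. Period T = 2π√(a³/μ) = 2π√(7186³/398600) = 6062.4 s = 101.04 min.
Single-satellite node shift = (6062.4/86164) × 360° = 25.33°.
With 3 satellites evenly phased, successive equator crossings are 25.33/3 = 8.443° apart.
That is 8.443 × 111.2 = 939 km at the equator.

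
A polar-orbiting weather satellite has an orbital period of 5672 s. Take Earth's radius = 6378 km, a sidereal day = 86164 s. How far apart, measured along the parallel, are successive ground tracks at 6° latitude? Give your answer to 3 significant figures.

Node shift per orbit = (5672.0/86164) × 360° = 23.70°.
Equatorial spacing = 23.70 × 111.3 km/° = 2638 km.
At 6° latitude, spacing = 2638 × cos(6°) = 2624 km.

2620 km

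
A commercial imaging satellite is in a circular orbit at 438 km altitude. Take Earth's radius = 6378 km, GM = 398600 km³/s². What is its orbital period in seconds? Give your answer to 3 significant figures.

Semi-major axis a = 6378 + 438 = 6816 km. Period T = 2π√(a³/μ) = 2π√(6816³/398600) = 5600.2 s = 93.34 min.

5600 seconds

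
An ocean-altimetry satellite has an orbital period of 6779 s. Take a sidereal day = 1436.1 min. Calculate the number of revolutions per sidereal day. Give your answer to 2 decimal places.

12.71

Orbits per sidereal day = 86166 / 6779.0 = 12.711.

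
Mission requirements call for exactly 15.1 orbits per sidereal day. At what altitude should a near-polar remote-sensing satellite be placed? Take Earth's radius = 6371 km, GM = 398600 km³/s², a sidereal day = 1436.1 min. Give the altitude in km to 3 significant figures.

Required period T = 86166 / 15.1 = 5706.4 s.
From T = 2π√(a³/μ): a = (μ T²/4π²)^(1/3) = (398600 × 5706.4² / 4π²)^(1/3) = 6902 km.
Altitude h = a − R = 6902 − 6371 = 531 km.

531 km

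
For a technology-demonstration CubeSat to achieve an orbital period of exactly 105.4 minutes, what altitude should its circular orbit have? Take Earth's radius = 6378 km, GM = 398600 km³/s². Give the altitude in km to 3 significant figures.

1010 km

T = 105.4 min = 6324.0 s.
From T = 2π√(a³/μ): a = (μ T²/4π²)^(1/3) = (398600 × 6324.0² / 4π²)^(1/3) = 7391 km.
Altitude h = a − R = 7391 − 6378 = 1013 km.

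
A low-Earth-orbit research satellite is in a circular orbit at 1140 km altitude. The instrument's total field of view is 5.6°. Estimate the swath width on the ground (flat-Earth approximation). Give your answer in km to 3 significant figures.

Half-angle = 5.6°/2 = 2.8°.
Swath width ≈ 2h·tan(θ/2) = 2 × 1140 × tan(2.8°) = 111.5 km.

112 km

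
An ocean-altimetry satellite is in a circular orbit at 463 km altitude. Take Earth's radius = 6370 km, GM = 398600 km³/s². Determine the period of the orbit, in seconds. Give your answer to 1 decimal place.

5621.2 seconds

Semi-major axis a = 6370 + 463 = 6833 km. Period T = 2π√(a³/μ) = 2π√(6833³/398600) = 5621.2 s = 93.69 min.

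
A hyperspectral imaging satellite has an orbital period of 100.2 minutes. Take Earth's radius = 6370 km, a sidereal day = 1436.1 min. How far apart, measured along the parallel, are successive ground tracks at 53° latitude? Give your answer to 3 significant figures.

1680 km

T = 100.2 min = 6012.0 s.
Node shift per orbit = (6012.0/86166) × 360° = 25.12°.
Equatorial spacing = 25.12 × 111.2 km/° = 2793 km.
At 53° latitude, spacing = 2793 × cos(53°) = 1681 km.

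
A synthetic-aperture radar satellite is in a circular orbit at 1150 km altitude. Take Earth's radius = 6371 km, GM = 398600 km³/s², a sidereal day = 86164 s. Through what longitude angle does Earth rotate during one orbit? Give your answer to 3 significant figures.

Semi-major axis a = 6371 + 1150 = 7521 km. Period T = 2π√(a³/μ) = 2π√(7521³/398600) = 6491.2 s = 108.19 min.
During one orbit Earth rotates (6491.2 / 86164) × 360° = 27.12°.

27.1°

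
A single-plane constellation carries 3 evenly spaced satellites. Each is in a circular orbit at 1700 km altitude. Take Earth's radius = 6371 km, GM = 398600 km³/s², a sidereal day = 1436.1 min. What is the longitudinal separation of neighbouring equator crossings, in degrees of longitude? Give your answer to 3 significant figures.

10.0°

Semi-major axis a = 6371 + 1700 = 8071 km. Period T = 2π√(a³/μ) = 2π√(8071³/398600) = 7216.1 s = 120.27 min.
Single-satellite node shift = (7216.1/86166) × 360° = 30.15°.
With 3 satellites evenly phased, successive equator crossings are 30.15/3 = 10.050° apart.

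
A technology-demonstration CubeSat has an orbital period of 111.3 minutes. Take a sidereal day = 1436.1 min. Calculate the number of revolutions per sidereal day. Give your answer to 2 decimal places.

T = 111.3 min = 6678.0 s.
Orbits per sidereal day = 86166 / 6678.0 = 12.903.

12.90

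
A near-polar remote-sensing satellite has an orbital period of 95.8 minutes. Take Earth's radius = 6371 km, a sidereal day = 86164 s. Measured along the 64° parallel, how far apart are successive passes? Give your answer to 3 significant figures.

1170 km

T = 95.8 min = 5748.0 s.
Node shift per orbit = (5748.0/86164) × 360° = 24.02°.
Equatorial spacing = 24.02 × 111.2 km/° = 2670 km.
At 64° latitude, spacing = 2670 × cos(64°) = 1171 km.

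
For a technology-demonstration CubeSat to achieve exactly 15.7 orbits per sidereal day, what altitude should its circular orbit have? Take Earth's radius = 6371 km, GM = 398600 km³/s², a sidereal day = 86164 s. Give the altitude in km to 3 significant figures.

354 km

Required period T = 86164 / 15.7 = 5488.2 s.
From T = 2π√(a³/μ): a = (μ T²/4π²)^(1/3) = (398600 × 5488.2² / 4π²)^(1/3) = 6725 km.
Altitude h = a − R = 6725 − 6371 = 354 km.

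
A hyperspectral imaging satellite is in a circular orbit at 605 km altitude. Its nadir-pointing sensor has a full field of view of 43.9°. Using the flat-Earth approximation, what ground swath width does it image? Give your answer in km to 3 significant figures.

Half-angle = 43.9°/2 = 21.95°.
Swath width ≈ 2h·tan(θ/2) = 2 × 605 × tan(21.95°) = 487.6 km.

488 km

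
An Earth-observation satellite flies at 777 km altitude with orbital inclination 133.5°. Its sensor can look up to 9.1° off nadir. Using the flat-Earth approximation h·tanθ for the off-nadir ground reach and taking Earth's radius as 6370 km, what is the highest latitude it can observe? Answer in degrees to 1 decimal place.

Retrograde orbit: the ground track reaches ±(180° − i) = ±(180 − 133.5) = ±46.5°.
Sensor half-swath on the ground ≈ 777·tan(9.1°) = 124 km = 1.12° of latitude.
Maximum observable latitude ≈ 46.5 + 1.12 = 47.6°.

47.6°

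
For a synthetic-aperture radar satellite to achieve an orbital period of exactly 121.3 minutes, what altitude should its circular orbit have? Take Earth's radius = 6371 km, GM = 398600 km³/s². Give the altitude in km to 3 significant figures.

1750 km

T = 121.3 min = 7278.0 s.
From T = 2π√(a³/μ): a = (μ T²/4π²)^(1/3) = (398600 × 7278.0² / 4π²)^(1/3) = 8117 km.
Altitude h = a − R = 8117 − 6371 = 1746 km.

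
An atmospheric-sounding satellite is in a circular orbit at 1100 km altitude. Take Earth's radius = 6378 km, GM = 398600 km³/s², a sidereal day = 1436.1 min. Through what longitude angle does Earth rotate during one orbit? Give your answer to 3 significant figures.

Semi-major axis a = 6378 + 1100 = 7478 km. Period T = 2π√(a³/μ) = 2π√(7478³/398600) = 6435.6 s = 107.26 min.
During one orbit Earth rotates (6435.6 / 86166) × 360° = 26.89°.

26.9°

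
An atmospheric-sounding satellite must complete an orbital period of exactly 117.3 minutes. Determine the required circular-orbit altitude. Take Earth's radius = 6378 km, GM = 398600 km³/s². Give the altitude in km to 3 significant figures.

1560 km

T = 117.3 min = 7038.0 s.
From T = 2π√(a³/μ): a = (μ T²/4π²)^(1/3) = (398600 × 7038.0² / 4π²)^(1/3) = 7938 km.
Altitude h = a − R = 7938 − 6378 = 1560 km.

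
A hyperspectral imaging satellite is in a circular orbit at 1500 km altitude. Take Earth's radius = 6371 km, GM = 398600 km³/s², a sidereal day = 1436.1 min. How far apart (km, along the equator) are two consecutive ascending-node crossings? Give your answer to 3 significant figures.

Semi-major axis a = 6371 + 1500 = 7871 km. Period T = 2π√(a³/μ) = 2π√(7871³/398600) = 6949.5 s = 115.83 min.
During one orbit Earth rotates (6949.5 / 86166) × 360° = 29.04°.
At the equator that is 29.04° × (2π·6371/360) km/° = 29.04 × 111.2 = 3229 km.

3230 km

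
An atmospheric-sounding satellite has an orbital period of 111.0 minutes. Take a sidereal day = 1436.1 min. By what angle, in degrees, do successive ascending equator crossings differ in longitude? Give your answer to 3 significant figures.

27.8°

T = 111.0 min = 6660.0 s.
During one orbit Earth rotates (6660.0 / 86166) × 360° = 27.83°.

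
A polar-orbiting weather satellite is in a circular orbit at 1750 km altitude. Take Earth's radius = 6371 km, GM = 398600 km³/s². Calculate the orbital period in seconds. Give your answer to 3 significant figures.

Semi-major axis a = 6371 + 1750 = 8121 km. Period T = 2π√(a³/μ) = 2π√(8121³/398600) = 7283.3 s = 121.39 min.

7280 seconds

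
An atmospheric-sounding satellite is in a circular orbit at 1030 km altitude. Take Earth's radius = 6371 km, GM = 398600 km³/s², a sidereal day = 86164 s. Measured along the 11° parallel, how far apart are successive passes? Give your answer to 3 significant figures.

2890 km

Semi-major axis a = 6371 + 1030 = 7401 km. Period T = 2π√(a³/μ) = 2π√(7401³/398600) = 6336.5 s = 105.61 min.
Node shift per orbit = (6336.5/86164) × 360° = 26.47°.
Equatorial spacing = 26.47 × 111.2 km/° = 2944 km.
At 11° latitude, spacing = 2944 × cos(11°) = 2890 km.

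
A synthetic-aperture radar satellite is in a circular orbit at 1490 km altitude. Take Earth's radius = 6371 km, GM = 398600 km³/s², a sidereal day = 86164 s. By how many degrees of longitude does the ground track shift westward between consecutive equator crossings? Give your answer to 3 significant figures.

Semi-major axis a = 6371 + 1490 = 7861 km. Period T = 2π√(a³/μ) = 2π√(7861³/398600) = 6936.3 s = 115.61 min.
During one orbit Earth rotates (6936.3 / 86164) × 360° = 28.98°.

29.0°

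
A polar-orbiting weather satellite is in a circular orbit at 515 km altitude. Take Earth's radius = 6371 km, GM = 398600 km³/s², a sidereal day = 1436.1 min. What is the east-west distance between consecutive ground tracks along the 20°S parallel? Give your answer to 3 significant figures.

2480 km

Semi-major axis a = 6371 + 515 = 6886 km. Period T = 2π√(a³/μ) = 2π√(6886³/398600) = 5686.7 s = 94.78 min.
Node shift per orbit = (5686.7/86166) × 360° = 23.76°.
Equatorial spacing = 23.76 × 111.2 km/° = 2642 km.
At 20° latitude, spacing = 2642 × cos(20°) = 2483 km.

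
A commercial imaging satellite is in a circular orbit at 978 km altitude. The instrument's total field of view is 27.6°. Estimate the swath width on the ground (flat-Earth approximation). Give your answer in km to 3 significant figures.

Half-angle = 27.6°/2 = 13.8°.
Swath width ≈ 2h·tan(θ/2) = 2 × 978 × tan(13.8°) = 480.4 km.

480 km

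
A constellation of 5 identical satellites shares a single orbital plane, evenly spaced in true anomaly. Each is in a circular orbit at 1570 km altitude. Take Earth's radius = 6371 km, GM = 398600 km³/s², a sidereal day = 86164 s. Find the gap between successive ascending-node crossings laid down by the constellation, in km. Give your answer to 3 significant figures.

Semi-major axis a = 6371 + 1570 = 7941 km. Period T = 2π√(a³/μ) = 2π√(7941³/398600) = 7042.5 s = 117.37 min.
Single-satellite node shift = (7042.5/86164) × 360° = 29.42°.
With 5 satellites evenly phased, successive equator crossings are 29.42/5 = 5.885° apart.
That is 5.885 × 111.2 = 654 km at the equator.

654 km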